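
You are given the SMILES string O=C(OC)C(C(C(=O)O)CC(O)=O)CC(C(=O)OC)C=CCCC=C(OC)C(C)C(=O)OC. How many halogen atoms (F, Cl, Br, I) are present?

0

Scan the SMILES for the halogen motif — none present.
Groups that are present: 2 alkene, 2 carboxylic acid, 3 ester, 1 ether.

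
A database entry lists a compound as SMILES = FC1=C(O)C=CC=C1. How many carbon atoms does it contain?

Count every carbon token in the SMILES (each C, including those in ring-closure positions and inside branches).
Carbon count: 6.

6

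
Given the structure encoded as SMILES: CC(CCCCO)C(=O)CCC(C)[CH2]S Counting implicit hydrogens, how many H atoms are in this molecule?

Walk through each heavy atom and fill implicit hydrogens from standard valence (C 4, N 3, O 2, S 2, halogen 1):
  atom 1: C, bond orders sum to 1 (valence 4) → 3 H
  atom 2: C, bond orders sum to 3 (valence 4) → 1 H
  atom 3: C, bond orders sum to 2 (valence 4) → 2 H
  atom 4: C, bond orders sum to 2 (valence 4) → 2 H
  atom 5: C, bond orders sum to 2 (valence 4) → 2 H
  atom 6: C, bond orders sum to 2 (valence 4) → 2 H
  atom 7: O, bond orders sum to 1 (valence 2) → 1 H
  atom 8: C, bond orders sum to 4 (valence 4) → 0 H
  atom 9: O, bond orders sum to 2 (valence 2) → 0 H
  atom 10: C, bond orders sum to 2 (valence 4) → 2 H
  atom 11: C, bond orders sum to 2 (valence 4) → 2 H
  atom 12: C, bond orders sum to 3 (valence 4) → 1 H
  atom 13: C, bond orders sum to 1 (valence 4) → 3 H
  atom 14: C with explicit H count 2
  atom 15: S, bond orders sum to 1 (valence 2) → 1 H
Total hydrogens: 24.

24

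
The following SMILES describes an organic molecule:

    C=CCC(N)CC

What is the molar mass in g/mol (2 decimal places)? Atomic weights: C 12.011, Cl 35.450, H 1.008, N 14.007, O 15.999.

First, the molecular formula is C6H13N (counting implicit H from valence).
  C: 6 × 12.011 = 72.066
  H: 13 × 1.008 = 13.104
  N: 1 × 14.007 = 14.007
Sum: 6×12.011 + 13×1.008 + 1×14.007 = 99.177 → 99.18 g/mol.

99.18 g/mol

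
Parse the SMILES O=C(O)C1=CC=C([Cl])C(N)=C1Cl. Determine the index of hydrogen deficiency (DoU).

5

Molecular formula: C7H5Cl2NO2.
DoU = (2C + 2 + N − H − X) / 2, where X is the halogen count and O/S are ignored.
    = (2·7 + 2 + 1 − 5 − 2) / 2 = 10 / 2 = 5.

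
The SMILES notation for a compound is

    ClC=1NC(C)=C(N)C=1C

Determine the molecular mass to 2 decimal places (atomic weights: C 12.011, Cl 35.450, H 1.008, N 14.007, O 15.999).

First, the molecular formula is C6H9ClN2 (counting implicit H from valence).
  C: 6 × 12.011 = 72.066
  Cl: 1 × 35.450 = 35.450
  H: 9 × 1.008 = 9.072
  N: 2 × 14.007 = 28.014
Sum: 6×12.011 + 1×35.450 + 9×1.008 + 2×14.007 = 144.602 → 144.60 g/mol.

144.60 g/mol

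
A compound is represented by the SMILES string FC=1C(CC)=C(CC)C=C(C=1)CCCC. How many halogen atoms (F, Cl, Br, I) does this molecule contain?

Halogen atoms appear at heavy-atom position 1 (1×F).
Halogen count: 1.

1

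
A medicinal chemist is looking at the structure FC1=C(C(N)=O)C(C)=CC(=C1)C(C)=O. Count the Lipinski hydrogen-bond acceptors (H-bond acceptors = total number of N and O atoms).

3

N atoms: 1; O atoms: 2.
Lipinski HBA = 1 + 2 = 3.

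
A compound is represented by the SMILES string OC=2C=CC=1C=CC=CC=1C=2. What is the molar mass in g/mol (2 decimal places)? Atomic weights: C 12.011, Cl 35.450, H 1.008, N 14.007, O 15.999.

First, the molecular formula is C10H8O (counting implicit H from valence).
  C: 10 × 12.011 = 120.110
  H: 8 × 1.008 = 8.064
  O: 1 × 15.999 = 15.999
Sum: 10×12.011 + 8×1.008 + 1×15.999 = 144.173 → 144.17 g/mol.

144.17 g/mol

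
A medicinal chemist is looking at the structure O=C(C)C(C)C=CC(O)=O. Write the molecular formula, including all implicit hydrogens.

C7H10O3

Walk through each heavy atom and fill implicit hydrogens from standard valence (C 4, N 3, O 2, S 2, halogen 1):
  atom 1: O, bond orders sum to 2 (valence 2) → 0 H
  atom 2: C, bond orders sum to 4 (valence 4) → 0 H
  atom 3: C, bond orders sum to 1 (valence 4) → 3 H
  atom 4: C, bond orders sum to 3 (valence 4) → 1 H
  atom 5: C, bond orders sum to 1 (valence 4) → 3 H
  atom 6: C, bond orders sum to 3 (valence 4) → 1 H
  atom 7: C, bond orders sum to 3 (valence 4) → 1 H
  atom 8: C, bond orders sum to 4 (valence 4) → 0 H
  atom 9: O, bond orders sum to 1 (valence 2) → 1 H
  atom 10: O, bond orders sum to 2 (valence 2) → 0 H
Totals → C:7, H:10, O:3.
In Hill order: C7H10O3.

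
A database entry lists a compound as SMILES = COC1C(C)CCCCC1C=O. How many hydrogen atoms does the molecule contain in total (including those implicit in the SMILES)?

18

Walk through each heavy atom and fill implicit hydrogens from standard valence (C 4, N 3, O 2, S 2, halogen 1):
  atom 1: C, bond orders sum to 1 (valence 4) → 3 H
  atom 2: O, bond orders sum to 2 (valence 2) → 0 H
  atom 3: C, bond orders sum to 3 (valence 4) → 1 H
  atom 4: C, bond orders sum to 3 (valence 4) → 1 H
  atom 5: C, bond orders sum to 1 (valence 4) → 3 H
  atom 6: C, bond orders sum to 2 (valence 4) → 2 H
  atom 7: C, bond orders sum to 2 (valence 4) → 2 H
  atom 8: C, bond orders sum to 2 (valence 4) → 2 H
  atom 9: C, bond orders sum to 2 (valence 4) → 2 H
  atom 10: C, bond orders sum to 3 (valence 4) → 1 H
  atom 11: C, bond orders sum to 3 (valence 4) → 1 H
  atom 12: O, bond orders sum to 2 (valence 2) → 0 H
Total hydrogens: 18.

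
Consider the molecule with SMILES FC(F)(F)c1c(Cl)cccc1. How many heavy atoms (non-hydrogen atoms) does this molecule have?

11

Every atom symbol written in the SMILES (organic subset) is one heavy atom; implicit H are not written.
Heavy atoms by element → C:7, Cl:1, F:3.
Total: 11.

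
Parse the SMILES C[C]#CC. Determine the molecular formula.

Walk through each heavy atom and fill implicit hydrogens from standard valence (C 4, N 3, O 2, S 2, halogen 1):
  atom 1: C, bond orders sum to 1 (valence 4) → 3 H
  atom 2: C with explicit H count 0
  atom 3: C, bond orders sum to 4 (valence 4) → 0 H
  atom 4: C, bond orders sum to 1 (valence 4) → 3 H
Totals → C:4, H:6.

C4H6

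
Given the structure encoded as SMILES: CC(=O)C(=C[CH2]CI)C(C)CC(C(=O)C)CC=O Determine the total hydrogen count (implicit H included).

Walk through each heavy atom and fill implicit hydrogens from standard valence (C 4, N 3, O 2, S 2, halogen 1):
  atom 1: C, bond orders sum to 1 (valence 4) → 3 H
  atom 2: C, bond orders sum to 4 (valence 4) → 0 H
  atom 3: O, bond orders sum to 2 (valence 2) → 0 H
  atom 4: C, bond orders sum to 4 (valence 4) → 0 H
  atom 5: C, bond orders sum to 3 (valence 4) → 1 H
  atom 6: C with explicit H count 2
  atom 7: C, bond orders sum to 2 (valence 4) → 2 H
  atom 8: I (halogen, monovalent) → 0 H
  atom 9: C, bond orders sum to 3 (valence 4) → 1 H
  atom 10: C, bond orders sum to 1 (valence 4) → 3 H
  atom 11: C, bond orders sum to 2 (valence 4) → 2 H
  atom 12: C, bond orders sum to 3 (valence 4) → 1 H
  atom 13: C, bond orders sum to 4 (valence 4) → 0 H
  atom 14: O, bond orders sum to 2 (valence 2) → 0 H
  atom 15: C, bond orders sum to 1 (valence 4) → 3 H
  atom 16: C, bond orders sum to 2 (valence 4) → 2 H
  atom 17: C, bond orders sum to 3 (valence 4) → 1 H
  atom 18: O, bond orders sum to 2 (valence 2) → 0 H
Total hydrogens: 21.

21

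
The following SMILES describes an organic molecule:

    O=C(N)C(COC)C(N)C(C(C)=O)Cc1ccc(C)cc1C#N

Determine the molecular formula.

C17H23N3O3

Walk through each heavy atom and fill implicit hydrogens from standard valence (C 4, N 3, O 2, S 2, halogen 1); for lowercase aromatic atoms, an aromatic c carries 1 H when it has two neighbours and 0 H with three, and aromatic n carries 0 H:
  atom 1: O, bond orders sum to 2 (valence 2) → 0 H
  atom 2: C, bond orders sum to 4 (valence 4) → 0 H
  atom 3: N, bond orders sum to 1 (valence 3) → 2 H
  atom 4: C, bond orders sum to 3 (valence 4) → 1 H
  atom 5: C, bond orders sum to 2 (valence 4) → 2 H
  atom 6: O, bond orders sum to 2 (valence 2) → 0 H
  atom 7: C, bond orders sum to 1 (valence 4) → 3 H
  atom 8: C, bond orders sum to 3 (valence 4) → 1 H
  atom 9: N, bond orders sum to 1 (valence 3) → 2 H
  atom 10: C, bond orders sum to 3 (valence 4) → 1 H
  atom 11: C, bond orders sum to 4 (valence 4) → 0 H
  atom 12: C, bond orders sum to 1 (valence 4) → 3 H
  atom 13: O, bond orders sum to 2 (valence 2) → 0 H
  atom 14: C, bond orders sum to 2 (valence 4) → 2 H
  atom 15: aromatic c, 3 neighbours → 0 H
  atom 16: aromatic c, 2 neighbours → 1 H
  atom 17: aromatic c, 2 neighbours → 1 H
  atom 18: aromatic c, 3 neighbours → 0 H
  atom 19: C, bond orders sum to 1 (valence 4) → 3 H
  atom 20: aromatic c, 2 neighbours → 1 H
  atom 21: aromatic c, 3 neighbours → 0 H
  atom 22: C, bond orders sum to 4 (valence 4) → 0 H
  atom 23: N, bond orders sum to 3 (valence 3) → 0 H
Totals → C:17, H:23, N:3, O:3.
In Hill order: C17H23N3O3.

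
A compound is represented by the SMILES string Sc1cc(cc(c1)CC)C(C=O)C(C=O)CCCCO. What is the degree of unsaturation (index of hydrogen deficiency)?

6

Molecular formula: C16H22O3S.
DoU = (2C + 2 + N − H − X) / 2, where X is the halogen count and O/S are ignored.
    = (2·16 + 2 + 0 − 22 − 0) / 2 = 12 / 2 = 6.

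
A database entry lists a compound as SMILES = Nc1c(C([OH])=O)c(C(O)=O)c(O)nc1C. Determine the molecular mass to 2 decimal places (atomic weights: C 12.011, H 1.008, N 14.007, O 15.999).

First, the molecular formula is C8H8N2O5 (counting implicit H from valence).
  C: 8 × 12.011 = 96.088
  H: 8 × 1.008 = 8.064
  N: 2 × 14.007 = 28.014
  O: 5 × 15.999 = 79.995
Sum: 8×12.011 + 8×1.008 + 2×14.007 + 5×15.999 = 212.161 → 212.16 g/mol.

212.16 g/mol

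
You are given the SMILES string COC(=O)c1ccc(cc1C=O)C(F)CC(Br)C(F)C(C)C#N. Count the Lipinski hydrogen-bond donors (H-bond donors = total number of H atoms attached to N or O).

0

Donors: find every N or O and count the H atoms it carries.
  atom 2 (O): bond orders sum to 2 → 0 H
  atom 4 (O): bond orders sum to 2 → 0 H
  atom 12 (O): bond orders sum to 2 → 0 H
  atom 23 (N): bond orders sum to 3 → 0 H
Lipinski HBD = 0.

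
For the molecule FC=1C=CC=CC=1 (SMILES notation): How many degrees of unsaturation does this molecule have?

Molecular formula: C6H5F.
DoU = (2C + 2 + N − H − X) / 2, where X is the halogen count and O/S are ignored.
    = (2·6 + 2 + 0 − 5 − 1) / 2 = 8 / 2 = 4.

4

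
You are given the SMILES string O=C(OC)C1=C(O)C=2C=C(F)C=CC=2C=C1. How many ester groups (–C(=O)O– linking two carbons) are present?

1

The ester motif appears at heavy-atom position 2 in the SMILES.
Other groups present: 1 hydroxyl.
Ester count: 1.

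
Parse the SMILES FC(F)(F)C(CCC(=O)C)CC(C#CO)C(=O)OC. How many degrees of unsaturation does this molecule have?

4

Molecular formula: C12H15F3O4.
DoU = (2C + 2 + N − H − X) / 2, where X is the halogen count and O/S are ignored.
    = (2·12 + 2 + 0 − 15 − 3) / 2 = 8 / 2 = 4.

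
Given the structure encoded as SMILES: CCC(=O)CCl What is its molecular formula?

Walk through each heavy atom and fill implicit hydrogens from standard valence (C 4, N 3, O 2, S 2, halogen 1):
  atom 1: C, bond orders sum to 1 (valence 4) → 3 H
  atom 2: C, bond orders sum to 2 (valence 4) → 2 H
  atom 3: C, bond orders sum to 4 (valence 4) → 0 H
  atom 4: O, bond orders sum to 2 (valence 2) → 0 H
  atom 5: C, bond orders sum to 2 (valence 4) → 2 H
  atom 6: Cl (halogen, monovalent) → 0 H
Totals → C:4, H:7, Cl:1, O:1.

C4H7ClO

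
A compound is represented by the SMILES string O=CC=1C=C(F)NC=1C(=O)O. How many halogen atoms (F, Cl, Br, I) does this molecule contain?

1

Halogen atoms appear at heavy-atom position 6 (1×F).
Other groups present: 1 aldehyde, 1 carboxylic acid.
Halogen count: 1.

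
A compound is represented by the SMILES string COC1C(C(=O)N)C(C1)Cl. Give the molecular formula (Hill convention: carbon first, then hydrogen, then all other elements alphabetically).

Walk through each heavy atom and fill implicit hydrogens from standard valence (C 4, N 3, O 2, S 2, halogen 1):
  atom 1: C, bond orders sum to 1 (valence 4) → 3 H
  atom 2: O, bond orders sum to 2 (valence 2) → 0 H
  atom 3: C, bond orders sum to 3 (valence 4) → 1 H
  atom 4: C, bond orders sum to 3 (valence 4) → 1 H
  atom 5: C, bond orders sum to 4 (valence 4) → 0 H
  atom 6: O, bond orders sum to 2 (valence 2) → 0 H
  atom 7: N, bond orders sum to 1 (valence 3) → 2 H
  atom 8: C, bond orders sum to 3 (valence 4) → 1 H
  atom 9: C, bond orders sum to 2 (valence 4) → 2 H
  atom 10: Cl (halogen, monovalent) → 0 H
Totals → C:6, H:10, Cl:1, N:1, O:2.

C6H10ClNO2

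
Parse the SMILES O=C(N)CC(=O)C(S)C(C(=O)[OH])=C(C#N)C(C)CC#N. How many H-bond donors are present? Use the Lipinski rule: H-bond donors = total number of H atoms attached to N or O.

3

Donors: find every N or O and count the H atoms it carries.
  atom 1 (O): bond orders sum to 2 → 0 H
  atom 3 (N): bond orders sum to 1 → 2 H
  atom 6 (O): bond orders sum to 2 → 0 H
  atom 11 (O): bond orders sum to 2 → 0 H
  atom 12 (O): bond orders sum to 1 → 1 H
  atom 15 (N): bond orders sum to 3 → 0 H
  atom 20 (N): bond orders sum to 3 → 0 H
Lipinski HBD = 3.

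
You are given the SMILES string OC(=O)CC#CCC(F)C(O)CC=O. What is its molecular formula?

C9H11FO4

Walk through each heavy atom and fill implicit hydrogens from standard valence (C 4, N 3, O 2, S 2, halogen 1):
  atom 1: O, bond orders sum to 1 (valence 2) → 1 H
  atom 2: C, bond orders sum to 4 (valence 4) → 0 H
  atom 3: O, bond orders sum to 2 (valence 2) → 0 H
  atom 4: C, bond orders sum to 2 (valence 4) → 2 H
  atom 5: C, bond orders sum to 4 (valence 4) → 0 H
  atom 6: C, bond orders sum to 4 (valence 4) → 0 H
  atom 7: C, bond orders sum to 2 (valence 4) → 2 H
  atom 8: C, bond orders sum to 3 (valence 4) → 1 H
  atom 9: F (halogen, monovalent) → 0 H
  atom 10: C, bond orders sum to 3 (valence 4) → 1 H
  atom 11: O, bond orders sum to 1 (valence 2) → 1 H
  atom 12: C, bond orders sum to 2 (valence 4) → 2 H
  atom 13: C, bond orders sum to 3 (valence 4) → 1 H
  atom 14: O, bond orders sum to 2 (valence 2) → 0 H
Totals → C:9, H:11, F:1, O:4.
In Hill order: C9H11FO4.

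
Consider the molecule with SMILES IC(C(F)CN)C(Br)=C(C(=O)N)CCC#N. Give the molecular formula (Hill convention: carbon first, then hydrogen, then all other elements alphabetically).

Walk through each heavy atom and fill implicit hydrogens from standard valence (C 4, N 3, O 2, S 2, halogen 1):
  atom 1: I (halogen, monovalent) → 0 H
  atom 2: C, bond orders sum to 3 (valence 4) → 1 H
  atom 3: C, bond orders sum to 3 (valence 4) → 1 H
  atom 4: F (halogen, monovalent) → 0 H
  atom 5: C, bond orders sum to 2 (valence 4) → 2 H
  atom 6: N, bond orders sum to 1 (valence 3) → 2 H
  atom 7: C, bond orders sum to 4 (valence 4) → 0 H
  atom 8: Br (halogen, monovalent) → 0 H
  atom 9: C, bond orders sum to 4 (valence 4) → 0 H
  atom 10: C, bond orders sum to 4 (valence 4) → 0 H
  atom 11: O, bond orders sum to 2 (valence 2) → 0 H
  atom 12: N, bond orders sum to 1 (valence 3) → 2 H
  atom 13: C, bond orders sum to 2 (valence 4) → 2 H
  atom 14: C, bond orders sum to 2 (valence 4) → 2 H
  atom 15: C, bond orders sum to 4 (valence 4) → 0 H
  atom 16: N, bond orders sum to 3 (valence 3) → 0 H
Totals → C:9, H:12, Br:1, F:1, I:1, N:3, O:1.
In Hill order: C9H12BrFIN3O.

C9H12BrFIN3O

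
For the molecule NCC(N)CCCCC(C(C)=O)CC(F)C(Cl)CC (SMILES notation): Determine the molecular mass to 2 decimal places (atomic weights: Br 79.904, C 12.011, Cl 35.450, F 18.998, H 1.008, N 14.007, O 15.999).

First, the molecular formula is C14H28ClFN2O (counting implicit H from valence).
  C: 14 × 12.011 = 168.154
  Cl: 1 × 35.450 = 35.450
  F: 1 × 18.998 = 18.998
  H: 28 × 1.008 = 28.224
  N: 2 × 14.007 = 28.014
  O: 1 × 15.999 = 15.999
Sum: 14×12.011 + 1×35.450 + 1×18.998 + 28×1.008 + 2×14.007 + 1×15.999 = 294.839 → 294.84 g/mol.

294.84 g/mol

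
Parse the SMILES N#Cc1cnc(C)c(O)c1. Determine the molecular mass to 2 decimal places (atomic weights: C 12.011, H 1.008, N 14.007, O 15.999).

First, the molecular formula is C7H6N2O (counting implicit H from valence).
  C: 7 × 12.011 = 84.077
  H: 6 × 1.008 = 6.048
  N: 2 × 14.007 = 28.014
  O: 1 × 15.999 = 15.999
Sum: 7×12.011 + 6×1.008 + 2×14.007 + 1×15.999 = 134.138 → 134.14 g/mol.

134.14 g/mol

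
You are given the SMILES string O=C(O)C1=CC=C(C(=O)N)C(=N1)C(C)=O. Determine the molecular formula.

Walk through each heavy atom and fill implicit hydrogens from standard valence (C 4, N 3, O 2, S 2, halogen 1):
  atom 1: O, bond orders sum to 2 (valence 2) → 0 H
  atom 2: C, bond orders sum to 4 (valence 4) → 0 H
  atom 3: O, bond orders sum to 1 (valence 2) → 1 H
  atom 4: C, bond orders sum to 4 (valence 4) → 0 H
  atom 5: C, bond orders sum to 3 (valence 4) → 1 H
  atom 6: C, bond orders sum to 3 (valence 4) → 1 H
  atom 7: C, bond orders sum to 4 (valence 4) → 0 H
  atom 8: C, bond orders sum to 4 (valence 4) → 0 H
  atom 9: O, bond orders sum to 2 (valence 2) → 0 H
  atom 10: N, bond orders sum to 1 (valence 3) → 2 H
  atom 11: C, bond orders sum to 4 (valence 4) → 0 H
  atom 12: N, bond orders sum to 3 (valence 3) → 0 H
  atom 13: C, bond orders sum to 4 (valence 4) → 0 H
  atom 14: C, bond orders sum to 1 (valence 4) → 3 H
  atom 15: O, bond orders sum to 2 (valence 2) → 0 H
Totals → C:9, H:8, N:2, O:4.

C9H8N2O4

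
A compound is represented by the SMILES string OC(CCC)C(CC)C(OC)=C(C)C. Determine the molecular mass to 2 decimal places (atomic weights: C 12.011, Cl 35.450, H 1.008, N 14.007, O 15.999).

First, the molecular formula is C12H24O2 (counting implicit H from valence).
  C: 12 × 12.011 = 144.132
  H: 24 × 1.008 = 24.192
  O: 2 × 15.999 = 31.998
Sum: 12×12.011 + 24×1.008 + 2×15.999 = 200.322 → 200.32 g/mol.

200.32 g/mol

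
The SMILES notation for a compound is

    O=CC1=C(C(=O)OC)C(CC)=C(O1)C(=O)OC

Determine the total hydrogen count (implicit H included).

12

Walk through each heavy atom and fill implicit hydrogens from standard valence (C 4, N 3, O 2, S 2, halogen 1):
  atom 1: O, bond orders sum to 2 (valence 2) → 0 H
  atom 2: C, bond orders sum to 3 (valence 4) → 1 H
  atom 3: C, bond orders sum to 4 (valence 4) → 0 H
  atom 4: C, bond orders sum to 4 (valence 4) → 0 H
  atom 5: C, bond orders sum to 4 (valence 4) → 0 H
  atom 6: O, bond orders sum to 2 (valence 2) → 0 H
  atom 7: O, bond orders sum to 2 (valence 2) → 0 H
  atom 8: C, bond orders sum to 1 (valence 4) → 3 H
  atom 9: C, bond orders sum to 4 (valence 4) → 0 H
  atom 10: C, bond orders sum to 2 (valence 4) → 2 H
  atom 11: C, bond orders sum to 1 (valence 4) → 3 H
  atom 12: C, bond orders sum to 4 (valence 4) → 0 H
  atom 13: O, bond orders sum to 2 (valence 2) → 0 H
  atom 14: C, bond orders sum to 4 (valence 4) → 0 H
  atom 15: O, bond orders sum to 2 (valence 2) → 0 H
  atom 16: O, bond orders sum to 2 (valence 2) → 0 H
  atom 17: C, bond orders sum to 1 (valence 4) → 3 H
Total hydrogens: 12.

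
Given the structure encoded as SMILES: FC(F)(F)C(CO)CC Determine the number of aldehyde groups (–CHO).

0

Scan the SMILES for the aldehyde motif — none present.
Groups that are present: 1 hydroxyl.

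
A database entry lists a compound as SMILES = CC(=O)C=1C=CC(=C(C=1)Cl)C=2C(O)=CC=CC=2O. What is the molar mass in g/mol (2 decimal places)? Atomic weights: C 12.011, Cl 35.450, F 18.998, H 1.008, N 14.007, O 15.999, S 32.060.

262.69 g/mol

First, the molecular formula is C14H11ClO3 (counting implicit H from valence).
  C: 14 × 12.011 = 168.154
  Cl: 1 × 35.450 = 35.450
  H: 11 × 1.008 = 11.088
  O: 3 × 15.999 = 47.997
Sum: 14×12.011 + 1×35.450 + 11×1.008 + 3×15.999 = 262.689 → 262.69 g/mol.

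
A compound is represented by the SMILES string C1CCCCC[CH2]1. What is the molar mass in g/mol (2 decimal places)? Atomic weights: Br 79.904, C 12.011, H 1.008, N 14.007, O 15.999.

First, the molecular formula is C7H14 (counting implicit H from valence).
  C: 7 × 12.011 = 84.077
  H: 14 × 1.008 = 14.112
Sum: 7×12.011 + 14×1.008 = 98.189 → 98.19 g/mol.

98.19 g/mol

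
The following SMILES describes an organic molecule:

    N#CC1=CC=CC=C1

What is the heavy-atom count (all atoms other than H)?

8

Every atom symbol written in the SMILES (organic subset) is one heavy atom; implicit H are not written.
Heavy atoms by element → C:7, N:1.
Total: 8.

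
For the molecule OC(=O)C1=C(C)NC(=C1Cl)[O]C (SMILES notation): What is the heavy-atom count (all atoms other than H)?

Every atom symbol written in the SMILES (organic subset) is one heavy atom; implicit H are not written.
Heavy atoms by element → C:7, Cl:1, N:1, O:3.
Total: 12.

12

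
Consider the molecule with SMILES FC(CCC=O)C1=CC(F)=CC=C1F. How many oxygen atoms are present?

1

Scan the SMILES for O atoms (remember two-letter symbols like Cl and Br are single atoms).
Oxygen count: 1.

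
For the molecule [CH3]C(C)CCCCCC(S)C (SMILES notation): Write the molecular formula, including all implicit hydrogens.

Walk through each heavy atom and fill implicit hydrogens from standard valence (C 4, N 3, O 2, S 2, halogen 1):
  atom 1: C with explicit H count 3
  atom 2: C, bond orders sum to 3 (valence 4) → 1 H
  atom 3: C, bond orders sum to 1 (valence 4) → 3 H
  atom 4: C, bond orders sum to 2 (valence 4) → 2 H
  atom 5: C, bond orders sum to 2 (valence 4) → 2 H
  atom 6: C, bond orders sum to 2 (valence 4) → 2 H
  atom 7: C, bond orders sum to 2 (valence 4) → 2 H
  atom 8: C, bond orders sum to 2 (valence 4) → 2 H
  atom 9: C, bond orders sum to 3 (valence 4) → 1 H
  atom 10: S, bond orders sum to 1 (valence 2) → 1 H
  atom 11: C, bond orders sum to 1 (valence 4) → 3 H
Totals → C:10, H:22, S:1.
In Hill order: C10H22S.

C10H22S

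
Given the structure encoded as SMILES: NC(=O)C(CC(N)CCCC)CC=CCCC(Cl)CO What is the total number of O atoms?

2

Scan the SMILES for O atoms (remember two-letter symbols like Cl and Br are single atoms).
Oxygen count: 2.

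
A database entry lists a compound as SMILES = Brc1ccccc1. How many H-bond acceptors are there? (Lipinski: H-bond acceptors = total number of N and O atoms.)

0

N atoms: 0; O atoms: 0.
Lipinski HBA = 0 + 0 = 0.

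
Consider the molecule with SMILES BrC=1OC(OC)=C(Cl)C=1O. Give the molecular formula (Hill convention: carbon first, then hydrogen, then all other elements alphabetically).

C5H4BrClO3

Walk through each heavy atom and fill implicit hydrogens from standard valence (C 4, N 3, O 2, S 2, halogen 1):
  atom 1: Br (halogen, monovalent) → 0 H
  atom 2: C, bond orders sum to 4 (valence 4) → 0 H
  atom 3: O, bond orders sum to 2 (valence 2) → 0 H
  atom 4: C, bond orders sum to 4 (valence 4) → 0 H
  atom 5: O, bond orders sum to 2 (valence 2) → 0 H
  atom 6: C, bond orders sum to 1 (valence 4) → 3 H
  atom 7: C, bond orders sum to 4 (valence 4) → 0 H
  atom 8: Cl (halogen, monovalent) → 0 H
  atom 9: C, bond orders sum to 4 (valence 4) → 0 H
  atom 10: O, bond orders sum to 1 (valence 2) → 1 H
Totals → C:5, H:4, Br:1, Cl:1, O:3.
In Hill order: C5H4BrClO3.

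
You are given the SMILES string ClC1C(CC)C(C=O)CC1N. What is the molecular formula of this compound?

C8H14ClNO

Walk through each heavy atom and fill implicit hydrogens from standard valence (C 4, N 3, O 2, S 2, halogen 1):
  atom 1: Cl (halogen, monovalent) → 0 H
  atom 2: C, bond orders sum to 3 (valence 4) → 1 H
  atom 3: C, bond orders sum to 3 (valence 4) → 1 H
  atom 4: C, bond orders sum to 2 (valence 4) → 2 H
  atom 5: C, bond orders sum to 1 (valence 4) → 3 H
  atom 6: C, bond orders sum to 3 (valence 4) → 1 H
  atom 7: C, bond orders sum to 3 (valence 4) → 1 H
  atom 8: O, bond orders sum to 2 (valence 2) → 0 H
  atom 9: C, bond orders sum to 2 (valence 4) → 2 H
  atom 10: C, bond orders sum to 3 (valence 4) → 1 H
  atom 11: N, bond orders sum to 1 (valence 3) → 2 H
Totals → C:8, H:14, Cl:1, N:1, O:1.
In Hill order: C8H14ClNO.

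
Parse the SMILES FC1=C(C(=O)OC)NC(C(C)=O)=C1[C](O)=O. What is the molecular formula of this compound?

Walk through each heavy atom and fill implicit hydrogens from standard valence (C 4, N 3, O 2, S 2, halogen 1):
  atom 1: F (halogen, monovalent) → 0 H
  atom 2: C, bond orders sum to 4 (valence 4) → 0 H
  atom 3: C, bond orders sum to 4 (valence 4) → 0 H
  atom 4: C, bond orders sum to 4 (valence 4) → 0 H
  atom 5: O, bond orders sum to 2 (valence 2) → 0 H
  atom 6: O, bond orders sum to 2 (valence 2) → 0 H
  atom 7: C, bond orders sum to 1 (valence 4) → 3 H
  atom 8: N, bond orders sum to 2 (valence 3) → 1 H
  atom 9: C, bond orders sum to 4 (valence 4) → 0 H
  atom 10: C, bond orders sum to 4 (valence 4) → 0 H
  atom 11: C, bond orders sum to 1 (valence 4) → 3 H
  atom 12: O, bond orders sum to 2 (valence 2) → 0 H
  atom 13: C, bond orders sum to 4 (valence 4) → 0 H
  atom 14: C with explicit H count 0
  atom 15: O, bond orders sum to 1 (valence 2) → 1 H
  atom 16: O, bond orders sum to 2 (valence 2) → 0 H
Totals → C:9, H:8, F:1, N:1, O:5.

C9H8FNO5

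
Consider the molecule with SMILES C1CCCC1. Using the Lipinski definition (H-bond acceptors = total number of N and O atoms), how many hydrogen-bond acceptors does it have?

0

N atoms: 0; O atoms: 0.
Lipinski HBA = 0 + 0 = 0.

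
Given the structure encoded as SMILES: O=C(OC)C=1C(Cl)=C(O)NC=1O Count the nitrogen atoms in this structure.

1

Scan the SMILES for N atoms (remember two-letter symbols like Cl and Br are single atoms).
Nitrogen count: 1.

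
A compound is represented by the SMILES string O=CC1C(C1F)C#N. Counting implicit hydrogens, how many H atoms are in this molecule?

Walk through each heavy atom and fill implicit hydrogens from standard valence (C 4, N 3, O 2, S 2, halogen 1):
  atom 1: O, bond orders sum to 2 (valence 2) → 0 H
  atom 2: C, bond orders sum to 3 (valence 4) → 1 H
  atom 3: C, bond orders sum to 3 (valence 4) → 1 H
  atom 4: C, bond orders sum to 3 (valence 4) → 1 H
  atom 5: C, bond orders sum to 3 (valence 4) → 1 H
  atom 6: F (halogen, monovalent) → 0 H
  atom 7: C, bond orders sum to 4 (valence 4) → 0 H
  atom 8: N, bond orders sum to 3 (valence 3) → 0 H
Total hydrogens: 4.

4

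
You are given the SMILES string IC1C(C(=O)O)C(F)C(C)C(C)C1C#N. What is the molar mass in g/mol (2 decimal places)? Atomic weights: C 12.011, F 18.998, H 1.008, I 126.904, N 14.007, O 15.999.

First, the molecular formula is C10H13FINO2 (counting implicit H from valence).
  C: 10 × 12.011 = 120.110
  F: 1 × 18.998 = 18.998
  H: 13 × 1.008 = 13.104
  I: 1 × 126.904 = 126.904
  N: 1 × 14.007 = 14.007
  O: 2 × 15.999 = 31.998
Sum: 10×12.011 + 1×18.998 + 13×1.008 + 1×126.904 + 1×14.007 + 2×15.999 = 325.121 → 325.12 g/mol.

325.12 g/mol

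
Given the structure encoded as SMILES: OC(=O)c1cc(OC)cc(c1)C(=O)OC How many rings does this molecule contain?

In SMILES, each pair of matching ring-closure digits denotes one ring-closing bond; the number of such bonds equals the number of independent rings.
Ring-closure bonds here: 1.

1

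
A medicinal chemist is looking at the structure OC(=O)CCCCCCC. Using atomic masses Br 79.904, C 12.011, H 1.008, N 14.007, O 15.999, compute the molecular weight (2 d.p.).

First, the molecular formula is C8H16O2 (counting implicit H from valence).
  C: 8 × 12.011 = 96.088
  H: 16 × 1.008 = 16.128
  O: 2 × 15.999 = 31.998
Sum: 8×12.011 + 16×1.008 + 2×15.999 = 144.214 → 144.21 g/mol.

144.21 g/mol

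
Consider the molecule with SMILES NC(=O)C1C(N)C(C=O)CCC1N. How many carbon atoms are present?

Count every carbon token in the SMILES (each C, including those in ring-closure positions and inside branches).
Carbon count: 8.

8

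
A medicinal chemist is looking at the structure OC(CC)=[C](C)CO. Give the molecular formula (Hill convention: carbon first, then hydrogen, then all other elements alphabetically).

Walk through each heavy atom and fill implicit hydrogens from standard valence (C 4, N 3, O 2, S 2, halogen 1):
  atom 1: O, bond orders sum to 1 (valence 2) → 1 H
  atom 2: C, bond orders sum to 4 (valence 4) → 0 H
  atom 3: C, bond orders sum to 2 (valence 4) → 2 H
  atom 4: C, bond orders sum to 1 (valence 4) → 3 H
  atom 5: C with explicit H count 0
  atom 6: C, bond orders sum to 1 (valence 4) → 3 H
  atom 7: C, bond orders sum to 2 (valence 4) → 2 H
  atom 8: O, bond orders sum to 1 (valence 2) → 1 H
Totals → C:6, H:12, O:2.

C6H12O2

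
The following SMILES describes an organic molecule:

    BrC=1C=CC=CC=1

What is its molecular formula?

Walk through each heavy atom and fill implicit hydrogens from standard valence (C 4, N 3, O 2, S 2, halogen 1):
  atom 1: Br (halogen, monovalent) → 0 H
  atom 2: C, bond orders sum to 4 (valence 4) → 0 H
  atom 3: C, bond orders sum to 3 (valence 4) → 1 H
  atom 4: C, bond orders sum to 3 (valence 4) → 1 H
  atom 5: C, bond orders sum to 3 (valence 4) → 1 H
  atom 6: C, bond orders sum to 3 (valence 4) → 1 H
  atom 7: C, bond orders sum to 3 (valence 4) → 1 H
Totals → C:6, H:5, Br:1.

C6H5Br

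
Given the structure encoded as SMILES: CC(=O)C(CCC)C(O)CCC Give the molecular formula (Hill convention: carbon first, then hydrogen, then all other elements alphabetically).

C10H20O2

Walk through each heavy atom and fill implicit hydrogens from standard valence (C 4, N 3, O 2, S 2, halogen 1):
  atom 1: C, bond orders sum to 1 (valence 4) → 3 H
  atom 2: C, bond orders sum to 4 (valence 4) → 0 H
  atom 3: O, bond orders sum to 2 (valence 2) → 0 H
  atom 4: C, bond orders sum to 3 (valence 4) → 1 H
  atom 5: C, bond orders sum to 2 (valence 4) → 2 H
  atom 6: C, bond orders sum to 2 (valence 4) → 2 H
  atom 7: C, bond orders sum to 1 (valence 4) → 3 H
  atom 8: C, bond orders sum to 3 (valence 4) → 1 H
  atom 9: O, bond orders sum to 1 (valence 2) → 1 H
  atom 10: C, bond orders sum to 2 (valence 4) → 2 H
  atom 11: C, bond orders sum to 2 (valence 4) → 2 H
  atom 12: C, bond orders sum to 1 (valence 4) → 3 H
Totals → C:10, H:20, O:2.
In Hill order: C10H20O2.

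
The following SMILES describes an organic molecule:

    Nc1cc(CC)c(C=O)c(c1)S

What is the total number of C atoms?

9

Count every carbon token in the SMILES (each C, including those in ring-closure positions and inside branches).
Carbon count: 9.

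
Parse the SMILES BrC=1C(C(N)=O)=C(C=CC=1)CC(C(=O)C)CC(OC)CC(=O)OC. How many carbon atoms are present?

Count every carbon token in the SMILES (each C, including those in ring-closure positions and inside branches).
Carbon count: 17.

17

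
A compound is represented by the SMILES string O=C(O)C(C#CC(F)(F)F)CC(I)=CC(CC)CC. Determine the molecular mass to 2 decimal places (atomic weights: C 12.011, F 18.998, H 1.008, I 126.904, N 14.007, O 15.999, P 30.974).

388.17 g/mol

First, the molecular formula is C13H16F3IO2 (counting implicit H from valence).
  C: 13 × 12.011 = 156.143
  F: 3 × 18.998 = 56.994
  H: 16 × 1.008 = 16.128
  I: 1 × 126.904 = 126.904
  O: 2 × 15.999 = 31.998
Sum: 13×12.011 + 3×18.998 + 16×1.008 + 1×126.904 + 2×15.999 = 388.167 → 388.17 g/mol.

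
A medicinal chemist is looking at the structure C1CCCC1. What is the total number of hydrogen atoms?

Walk through each heavy atom and fill implicit hydrogens from standard valence (C 4, N 3, O 2, S 2, halogen 1):
  atom 1: C, bond orders sum to 2 (valence 4) → 2 H
  atom 2: C, bond orders sum to 2 (valence 4) → 2 H
  atom 3: C, bond orders sum to 2 (valence 4) → 2 H
  atom 4: C, bond orders sum to 2 (valence 4) → 2 H
  atom 5: C, bond orders sum to 2 (valence 4) → 2 H
Total hydrogens: 10.

10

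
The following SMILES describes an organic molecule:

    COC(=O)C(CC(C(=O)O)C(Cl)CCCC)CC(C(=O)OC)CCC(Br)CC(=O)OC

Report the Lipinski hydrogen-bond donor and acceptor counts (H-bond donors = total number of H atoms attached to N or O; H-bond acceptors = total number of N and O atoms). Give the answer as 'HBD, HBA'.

Donors: find every N or O and count the H atoms it carries.
  atom 2 (O): bond orders sum to 2 → 0 H
  atom 4 (O): bond orders sum to 2 → 0 H
  atom 9 (O): bond orders sum to 2 → 0 H
  atom 10 (O): bond orders sum to 1 → 1 H
  atom 20 (O): bond orders sum to 2 → 0 H
  atom 21 (O): bond orders sum to 2 → 0 H
  atom 29 (O): bond orders sum to 2 → 0 H
  atom 30 (O): bond orders sum to 2 → 0 H
Lipinski HBD = 1.
Acceptors: N atoms = 0, O atoms = 8 → HBA = 8.

1, 8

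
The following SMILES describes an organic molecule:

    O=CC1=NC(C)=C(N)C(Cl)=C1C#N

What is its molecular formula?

C8H6ClN3O

Walk through each heavy atom and fill implicit hydrogens from standard valence (C 4, N 3, O 2, S 2, halogen 1):
  atom 1: O, bond orders sum to 2 (valence 2) → 0 H
  atom 2: C, bond orders sum to 3 (valence 4) → 1 H
  atom 3: C, bond orders sum to 4 (valence 4) → 0 H
  atom 4: N, bond orders sum to 3 (valence 3) → 0 H
  atom 5: C, bond orders sum to 4 (valence 4) → 0 H
  atom 6: C, bond orders sum to 1 (valence 4) → 3 H
  atom 7: C, bond orders sum to 4 (valence 4) → 0 H
  atom 8: N, bond orders sum to 1 (valence 3) → 2 H
  atom 9: C, bond orders sum to 4 (valence 4) → 0 H
  atom 10: Cl (halogen, monovalent) → 0 H
  atom 11: C, bond orders sum to 4 (valence 4) → 0 H
  atom 12: C, bond orders sum to 4 (valence 4) → 0 H
  atom 13: N, bond orders sum to 3 (valence 3) → 0 H
Totals → C:8, H:6, Cl:1, N:3, O:1.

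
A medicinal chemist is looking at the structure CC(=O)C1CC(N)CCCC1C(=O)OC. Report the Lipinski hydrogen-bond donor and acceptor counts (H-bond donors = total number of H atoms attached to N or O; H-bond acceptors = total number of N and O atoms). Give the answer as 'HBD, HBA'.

Donors: find every N or O and count the H atoms it carries.
  atom 3 (O): bond orders sum to 2 → 0 H
  atom 7 (N): bond orders sum to 1 → 2 H
  atom 13 (O): bond orders sum to 2 → 0 H
  atom 14 (O): bond orders sum to 2 → 0 H
Lipinski HBD = 2.
Acceptors: N atoms = 1, O atoms = 3 → HBA = 4.

2, 4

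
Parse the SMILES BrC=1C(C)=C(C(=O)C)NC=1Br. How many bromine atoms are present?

Scan the SMILES for Br atoms (remember two-letter symbols like Cl and Br are single atoms).
Bromine count: 2.

2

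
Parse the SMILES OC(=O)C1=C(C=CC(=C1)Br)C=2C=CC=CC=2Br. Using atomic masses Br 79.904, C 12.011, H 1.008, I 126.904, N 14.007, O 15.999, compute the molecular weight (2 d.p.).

First, the molecular formula is C13H8Br2O2 (counting implicit H from valence).
  Br: 2 × 79.904 = 159.808
  C: 13 × 12.011 = 156.143
  H: 8 × 1.008 = 8.064
  O: 2 × 15.999 = 31.998
Sum: 2×79.904 + 13×12.011 + 8×1.008 + 2×15.999 = 356.013 → 356.01 g/mol.

356.01 g/mol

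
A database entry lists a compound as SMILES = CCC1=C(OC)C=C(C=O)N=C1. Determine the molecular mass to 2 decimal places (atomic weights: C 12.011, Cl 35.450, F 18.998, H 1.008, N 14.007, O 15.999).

First, the molecular formula is C9H11NO2 (counting implicit H from valence).
  C: 9 × 12.011 = 108.099
  H: 11 × 1.008 = 11.088
  N: 1 × 14.007 = 14.007
  O: 2 × 15.999 = 31.998
Sum: 9×12.011 + 11×1.008 + 1×14.007 + 2×15.999 = 165.192 → 165.19 g/mol.

165.19 g/mol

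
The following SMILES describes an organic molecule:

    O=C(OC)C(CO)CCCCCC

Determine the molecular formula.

C10H20O3

Walk through each heavy atom and fill implicit hydrogens from standard valence (C 4, N 3, O 2, S 2, halogen 1):
  atom 1: O, bond orders sum to 2 (valence 2) → 0 H
  atom 2: C, bond orders sum to 4 (valence 4) → 0 H
  atom 3: O, bond orders sum to 2 (valence 2) → 0 H
  atom 4: C, bond orders sum to 1 (valence 4) → 3 H
  atom 5: C, bond orders sum to 3 (valence 4) → 1 H
  atom 6: C, bond orders sum to 2 (valence 4) → 2 H
  atom 7: O, bond orders sum to 1 (valence 2) → 1 H
  atom 8: C, bond orders sum to 2 (valence 4) → 2 H
  atom 9: C, bond orders sum to 2 (valence 4) → 2 H
  atom 10: C, bond orders sum to 2 (valence 4) → 2 H
  atom 11: C, bond orders sum to 2 (valence 4) → 2 H
  atom 12: C, bond orders sum to 2 (valence 4) → 2 H
  atom 13: C, bond orders sum to 1 (valence 4) → 3 H
Totals → C:10, H:20, O:3.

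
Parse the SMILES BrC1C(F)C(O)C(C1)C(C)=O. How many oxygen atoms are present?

2

Scan the SMILES for O atoms (remember two-letter symbols like Cl and Br are single atoms).
Oxygen count: 2.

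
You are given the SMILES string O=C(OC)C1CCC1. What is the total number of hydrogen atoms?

Walk through each heavy atom and fill implicit hydrogens from standard valence (C 4, N 3, O 2, S 2, halogen 1):
  atom 1: O, bond orders sum to 2 (valence 2) → 0 H
  atom 2: C, bond orders sum to 4 (valence 4) → 0 H
  atom 3: O, bond orders sum to 2 (valence 2) → 0 H
  atom 4: C, bond orders sum to 1 (valence 4) → 3 H
  atom 5: C, bond orders sum to 3 (valence 4) → 1 H
  atom 6: C, bond orders sum to 2 (valence 4) → 2 H
  atom 7: C, bond orders sum to 2 (valence 4) → 2 H
  atom 8: C, bond orders sum to 2 (valence 4) → 2 H
Total hydrogens: 10.

10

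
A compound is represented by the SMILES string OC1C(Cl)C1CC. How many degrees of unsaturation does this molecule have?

1

Molecular formula: C5H9ClO.
DoU = (2C + 2 + N − H − X) / 2, where X is the halogen count and O/S are ignored.
    = (2·5 + 2 + 0 − 9 − 1) / 2 = 2 / 2 = 1.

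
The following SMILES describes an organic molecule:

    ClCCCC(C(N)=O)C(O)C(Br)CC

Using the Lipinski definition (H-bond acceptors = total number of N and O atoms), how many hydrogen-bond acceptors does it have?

3

N atoms: 1; O atoms: 2.
Lipinski HBA = 1 + 2 = 3.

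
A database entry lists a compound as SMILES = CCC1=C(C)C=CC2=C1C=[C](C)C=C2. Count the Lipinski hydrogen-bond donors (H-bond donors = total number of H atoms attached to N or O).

Donors: find every N or O and count the H atoms it carries.
  (no N or O atoms present)
Lipinski HBD = 0.

0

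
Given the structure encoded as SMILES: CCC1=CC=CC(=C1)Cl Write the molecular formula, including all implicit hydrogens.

C8H9Cl

Walk through each heavy atom and fill implicit hydrogens from standard valence (C 4, N 3, O 2, S 2, halogen 1):
  atom 1: C, bond orders sum to 1 (valence 4) → 3 H
  atom 2: C, bond orders sum to 2 (valence 4) → 2 H
  atom 3: C, bond orders sum to 4 (valence 4) → 0 H
  atom 4: C, bond orders sum to 3 (valence 4) → 1 H
  atom 5: C, bond orders sum to 3 (valence 4) → 1 H
  atom 6: C, bond orders sum to 3 (valence 4) → 1 H
  atom 7: C, bond orders sum to 4 (valence 4) → 0 H
  atom 8: C, bond orders sum to 3 (valence 4) → 1 H
  atom 9: Cl (halogen, monovalent) → 0 H
Totals → C:8, H:9, Cl:1.
In Hill order: C8H9Cl.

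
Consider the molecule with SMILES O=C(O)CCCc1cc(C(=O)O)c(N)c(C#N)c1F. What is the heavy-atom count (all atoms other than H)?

19

Every atom symbol written in the SMILES (organic subset) is one heavy atom; implicit H are not written.
Heavy atoms by element → C:12, F:1, N:2, O:4.
Total: 19.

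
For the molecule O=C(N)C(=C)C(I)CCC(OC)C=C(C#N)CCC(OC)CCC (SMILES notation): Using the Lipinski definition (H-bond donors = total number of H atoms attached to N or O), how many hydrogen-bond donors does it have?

Donors: find every N or O and count the H atoms it carries.
  atom 1 (O): bond orders sum to 2 → 0 H
  atom 3 (N): bond orders sum to 1 → 2 H
  atom 11 (O): bond orders sum to 2 → 0 H
  atom 16 (N): bond orders sum to 3 → 0 H
  atom 20 (O): bond orders sum to 2 → 0 H
Lipinski HBD = 2.

2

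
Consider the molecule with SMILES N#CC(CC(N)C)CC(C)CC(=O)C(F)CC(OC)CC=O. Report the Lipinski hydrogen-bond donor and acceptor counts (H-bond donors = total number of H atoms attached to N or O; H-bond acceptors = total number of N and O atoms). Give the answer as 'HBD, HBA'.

2, 5

Donors: find every N or O and count the H atoms it carries.
  atom 1 (N): bond orders sum to 3 → 0 H
  atom 6 (N): bond orders sum to 1 → 2 H
  atom 13 (O): bond orders sum to 2 → 0 H
  atom 18 (O): bond orders sum to 2 → 0 H
  atom 22 (O): bond orders sum to 2 → 0 H
Lipinski HBD = 2.
Acceptors: N atoms = 2, O atoms = 3 → HBA = 5.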